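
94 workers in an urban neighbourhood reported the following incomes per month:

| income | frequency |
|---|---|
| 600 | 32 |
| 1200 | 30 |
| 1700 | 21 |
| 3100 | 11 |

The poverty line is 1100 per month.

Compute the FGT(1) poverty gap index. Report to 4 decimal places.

Below the line: 32×600 (q = 32 of N = 94).
Gap ratios (z−y)/z: (1100−600)/1100 = 0.4545 (×32).
Sum of shortfalls = 14.545455; P₁ averages over all N: 14.545455 / 94 = 0.1547.

0.1547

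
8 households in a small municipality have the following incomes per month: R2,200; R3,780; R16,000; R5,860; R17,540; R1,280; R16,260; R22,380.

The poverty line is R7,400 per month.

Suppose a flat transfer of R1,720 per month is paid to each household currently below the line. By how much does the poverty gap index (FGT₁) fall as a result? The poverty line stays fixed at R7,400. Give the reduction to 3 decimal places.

Before: below the line — R1,280, R2,200, R3,780, R5,860; poverty gap index (FGT₁) = 0.27838.
After the R1,720 transfer: below the line — R3,000, R3,920, R5,500; poverty gap index (FGT₁) = 0.16520.
Reduction = 0.27838 − 0.16520 = 0.113.

0.113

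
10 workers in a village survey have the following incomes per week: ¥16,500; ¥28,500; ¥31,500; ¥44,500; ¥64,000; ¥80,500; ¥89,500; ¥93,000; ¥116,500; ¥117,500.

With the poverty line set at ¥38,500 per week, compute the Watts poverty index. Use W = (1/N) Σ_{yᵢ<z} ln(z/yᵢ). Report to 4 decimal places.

Incomes under z: ¥16,500, ¥28,500, ¥31,500 (q = 3 of N = 10).
ln(z/y) terms: ln(38500/16500) = 0.8473; ln(38500/28500) = 0.3008; ln(38500/31500) = 0.2007.
W = 1.348723 / 10 = 0.1349.

0.1349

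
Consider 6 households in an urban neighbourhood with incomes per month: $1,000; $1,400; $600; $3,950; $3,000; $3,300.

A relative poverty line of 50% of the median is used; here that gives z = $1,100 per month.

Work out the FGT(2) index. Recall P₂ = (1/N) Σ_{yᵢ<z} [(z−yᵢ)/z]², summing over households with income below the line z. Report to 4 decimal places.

0.0358

Poor units: $600, $1,000 (q = 2 of N = 6).
Normalized shortfalls: (1100−600)/1100 = 0.4545; (1100−1000)/1100 = 0.0909.
Squared: 0.2066; 0.0083.
Sum = 0.214876; P₂ = 0.214876 / 6 = 0.0358.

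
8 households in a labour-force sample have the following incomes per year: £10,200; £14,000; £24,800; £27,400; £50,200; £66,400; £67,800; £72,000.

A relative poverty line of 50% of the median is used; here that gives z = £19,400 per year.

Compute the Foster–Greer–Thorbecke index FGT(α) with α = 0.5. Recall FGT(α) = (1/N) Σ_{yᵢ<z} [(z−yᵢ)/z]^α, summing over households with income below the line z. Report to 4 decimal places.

Below z: £10,200, £14,000 (q = 2 of N = 8).
Normalized shortfalls: (19400−10200)/19400 = 0.4742; (19400−14000)/19400 = 0.2784.
Raised to α = 0.5: 0.68864; 0.52759.
Sum = 1.216231; FGT(0.5) = 1.216231 / 8 = 0.1520.

0.1520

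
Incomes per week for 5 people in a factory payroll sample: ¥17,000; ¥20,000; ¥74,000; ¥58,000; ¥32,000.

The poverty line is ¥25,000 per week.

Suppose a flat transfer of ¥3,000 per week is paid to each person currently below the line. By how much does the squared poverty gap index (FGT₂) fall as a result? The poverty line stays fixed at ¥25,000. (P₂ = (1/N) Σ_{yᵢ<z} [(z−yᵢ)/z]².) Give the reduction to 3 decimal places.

0.019

Before: below the line — ¥17,000, ¥20,000; squared poverty gap index (FGT₂) = 0.02848.
After the ¥3,000 transfer: below the line — ¥20,000, ¥23,000; squared poverty gap index (FGT₂) = 0.00928.
Reduction = 0.02848 − 0.00928 = 0.019.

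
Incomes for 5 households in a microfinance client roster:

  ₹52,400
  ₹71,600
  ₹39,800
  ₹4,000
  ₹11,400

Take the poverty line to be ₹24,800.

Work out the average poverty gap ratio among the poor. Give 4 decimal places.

Below the line: ₹4,000, ₹11,400 (q = 2 of N = 5).
Relative gaps: 0.8387, 0.5403; sum = 1.379032.
The income-gap ratio divides by q (the poor only): 1.379032 / 2 = 0.6895.

0.6895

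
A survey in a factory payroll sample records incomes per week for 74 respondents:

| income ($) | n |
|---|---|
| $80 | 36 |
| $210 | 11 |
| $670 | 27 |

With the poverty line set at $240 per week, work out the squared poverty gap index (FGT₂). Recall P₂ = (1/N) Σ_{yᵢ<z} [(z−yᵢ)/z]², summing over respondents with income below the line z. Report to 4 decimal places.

Incomes under z: 36×$80, 11×$210 (q = 47 of N = 74).
Normalized shortfalls: (240−80)/240 = 0.6667 (×36); (240−210)/240 = 0.1250 (×11).
Squared: 0.4444 (×36); 0.0156 (×11).
Sum = 16.171875; P₂ = 16.171875 / 74 = 0.2185.

0.2185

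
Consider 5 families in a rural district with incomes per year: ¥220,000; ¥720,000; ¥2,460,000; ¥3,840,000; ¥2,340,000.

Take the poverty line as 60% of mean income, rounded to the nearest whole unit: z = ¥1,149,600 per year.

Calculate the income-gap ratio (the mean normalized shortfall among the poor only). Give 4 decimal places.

Poor units: ¥220,000, ¥720,000 (q = 2 of N = 5).
Relative gaps: 0.8086, 0.3737; sum = 1.182324.
The income-gap ratio divides by q (the poor only): 1.182324 / 2 = 0.5912.

0.5912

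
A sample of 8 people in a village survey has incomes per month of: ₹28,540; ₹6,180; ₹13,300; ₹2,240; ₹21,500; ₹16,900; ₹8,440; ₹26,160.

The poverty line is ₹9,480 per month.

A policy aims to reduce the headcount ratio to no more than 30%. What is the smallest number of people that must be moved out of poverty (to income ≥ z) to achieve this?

3 of the 8 people are poor, so H = 3/8 = 0.375.
A headcount ratio of at most 30% allows at most ⌊0.30 × 8⌋ = 2 poor people.
So at least 3 − 2 = 1 must be lifted.

1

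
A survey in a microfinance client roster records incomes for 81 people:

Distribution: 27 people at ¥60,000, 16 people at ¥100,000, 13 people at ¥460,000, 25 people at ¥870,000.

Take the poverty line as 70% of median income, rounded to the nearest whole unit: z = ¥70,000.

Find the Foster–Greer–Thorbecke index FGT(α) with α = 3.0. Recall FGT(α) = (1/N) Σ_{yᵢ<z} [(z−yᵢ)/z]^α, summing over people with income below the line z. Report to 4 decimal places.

Incomes under z: 27×¥60,000 (q = 27 of N = 81).
Gap ratios (z−y)/z: (70000−60000)/70000 = 0.1429 (×27).
Raised to α = 3.0: 0.00292 (×27).
Sum = 0.078717; FGT(3.0) = 0.078717 / 81 = 0.0010.

0.0010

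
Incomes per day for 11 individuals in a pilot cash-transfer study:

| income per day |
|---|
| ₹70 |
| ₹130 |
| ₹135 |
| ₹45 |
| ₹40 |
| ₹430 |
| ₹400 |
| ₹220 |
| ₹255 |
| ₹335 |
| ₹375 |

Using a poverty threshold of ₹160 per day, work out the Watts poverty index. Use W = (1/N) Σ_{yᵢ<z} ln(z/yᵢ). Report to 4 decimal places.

Incomes under z: ₹40, ₹45, ₹70, ₹130, ₹135 (q = 5 of N = 11).
Log shortfalls: ln(160/40) = 1.3863; ln(160/45) = 1.2685; ln(160/70) = 0.8267; ln(160/130) = 0.2076; ln(160/135) = 0.1699.
W = 3.859023 / 11 = 0.3508.

0.3508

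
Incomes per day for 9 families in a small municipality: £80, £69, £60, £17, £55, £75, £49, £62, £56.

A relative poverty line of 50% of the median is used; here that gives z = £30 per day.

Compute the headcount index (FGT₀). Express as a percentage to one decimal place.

11.1%

1 of the 9 families have income below £30.
H = 1/9 = 11.1%.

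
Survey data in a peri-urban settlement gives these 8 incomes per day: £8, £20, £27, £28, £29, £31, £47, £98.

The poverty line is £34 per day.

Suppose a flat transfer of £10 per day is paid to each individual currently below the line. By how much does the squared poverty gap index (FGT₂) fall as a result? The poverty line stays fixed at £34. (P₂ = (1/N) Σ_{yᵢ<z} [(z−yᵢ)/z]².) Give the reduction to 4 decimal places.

Before: below the line — £8, £20, £27, £28, £29, £31; squared poverty gap index (FGT₂) = 0.107158.
After the £10 transfer: below the line — £18, £30; squared poverty gap index (FGT₂) = 0.029412.
Reduction = 0.107158 − 0.029412 = 0.0777.

0.0777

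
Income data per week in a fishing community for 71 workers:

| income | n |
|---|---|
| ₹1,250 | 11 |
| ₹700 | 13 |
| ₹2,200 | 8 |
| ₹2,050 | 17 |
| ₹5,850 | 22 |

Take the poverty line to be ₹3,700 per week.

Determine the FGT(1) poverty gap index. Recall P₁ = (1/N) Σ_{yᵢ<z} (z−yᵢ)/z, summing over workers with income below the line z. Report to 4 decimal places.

0.4035

Incomes under z: 13×₹700, 11×₹1,250, 17×₹2,050, 8×₹2,200 (q = 49 of N = 71).
Relative gaps: (3700−700)/3700 = 0.8108 (×13); (3700−1250)/3700 = 0.6622 (×11); (3700−2050)/3700 = 0.4459 (×17); (3700−2200)/3700 = 0.4054 (×8).
Σ = 28.648649. Dividing by the full population N = 71 gives P₁ = 0.4035.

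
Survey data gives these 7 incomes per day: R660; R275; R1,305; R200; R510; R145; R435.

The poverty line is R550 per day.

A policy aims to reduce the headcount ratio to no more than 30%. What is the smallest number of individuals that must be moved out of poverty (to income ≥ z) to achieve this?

3

Currently q = 5 of N = 7 are below the line (H = 0.714).
A headcount ratio of at most 30% allows at most ⌊0.30 × 7⌋ = 2 poor individuals.
So at least 5 − 2 = 3 must be lifted.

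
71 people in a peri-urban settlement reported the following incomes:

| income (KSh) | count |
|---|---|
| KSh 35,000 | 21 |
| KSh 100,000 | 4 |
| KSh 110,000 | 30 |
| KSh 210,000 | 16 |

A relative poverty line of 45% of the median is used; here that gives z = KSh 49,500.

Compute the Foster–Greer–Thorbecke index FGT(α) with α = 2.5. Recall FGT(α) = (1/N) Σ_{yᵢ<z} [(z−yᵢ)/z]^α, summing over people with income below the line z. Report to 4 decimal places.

0.0137

Below the line: 21×KSh 35,000 (q = 21 of N = 71).
Relative gaps: (49500−35000)/49500 = 0.2929 (×21).
Raised to α = 2.5: 0.04644 (×21).
Sum = 0.975273; FGT(2.5) = 0.975273 / 71 = 0.0137.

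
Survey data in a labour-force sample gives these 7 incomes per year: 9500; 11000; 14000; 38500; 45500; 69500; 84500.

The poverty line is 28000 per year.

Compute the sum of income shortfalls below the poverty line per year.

49500

Poor units: 9500, 11000, 14000 (q = 3 of N = 7).
Individual gaps: 28000−9500 = 18500; 28000−11000 = 17000; 28000−14000 = 14000.
Aggregate gap = 49500.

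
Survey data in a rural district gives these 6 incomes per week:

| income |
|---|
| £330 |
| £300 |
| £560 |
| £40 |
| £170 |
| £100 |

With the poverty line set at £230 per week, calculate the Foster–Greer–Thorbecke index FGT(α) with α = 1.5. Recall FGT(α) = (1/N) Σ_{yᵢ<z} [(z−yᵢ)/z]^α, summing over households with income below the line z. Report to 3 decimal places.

0.218

Poor units: £40, £100, £170 (q = 3 of N = 6).
Relative gaps: (230−40)/230 = 0.8261; (230−100)/230 = 0.5652; (230−170)/230 = 0.2609.
Raised to α = 1.5: 0.75082; 0.42494; 0.13324.
Sum = 1.309001; FGT(1.5) = 1.309001 / 6 = 0.218.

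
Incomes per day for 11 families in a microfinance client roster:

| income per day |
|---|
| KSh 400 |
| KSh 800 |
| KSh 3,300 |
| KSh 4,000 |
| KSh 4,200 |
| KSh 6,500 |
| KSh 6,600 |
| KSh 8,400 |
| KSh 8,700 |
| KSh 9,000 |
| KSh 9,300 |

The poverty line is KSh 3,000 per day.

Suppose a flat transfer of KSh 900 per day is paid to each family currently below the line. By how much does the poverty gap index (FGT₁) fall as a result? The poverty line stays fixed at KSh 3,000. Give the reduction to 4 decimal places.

0.0545

Before: below the line — KSh 400, KSh 800; poverty gap index (FGT₁) = 0.145455.
After the KSh 900 transfer: below the line — KSh 1,300, KSh 1,700; poverty gap index (FGT₁) = 0.090909.
Reduction = 0.145455 − 0.090909 = 0.0545.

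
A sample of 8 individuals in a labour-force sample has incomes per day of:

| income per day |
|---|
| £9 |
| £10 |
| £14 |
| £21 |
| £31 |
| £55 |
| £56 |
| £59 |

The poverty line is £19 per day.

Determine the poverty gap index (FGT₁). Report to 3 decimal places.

Below z: £9, £10, £14 (q = 3 of N = 8).
Normalized shortfalls: (19−9)/19 = 0.5263; (19−10)/19 = 0.4737; (19−14)/19 = 0.2632.
Σ = 1.263158. Dividing by the full population N = 8 gives P₁ = 0.158.

0.158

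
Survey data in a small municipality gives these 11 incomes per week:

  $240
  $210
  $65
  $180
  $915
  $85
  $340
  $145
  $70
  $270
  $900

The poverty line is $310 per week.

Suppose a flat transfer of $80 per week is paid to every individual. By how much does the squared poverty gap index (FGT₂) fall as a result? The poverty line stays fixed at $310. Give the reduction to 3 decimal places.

Before: below the line — $65, $70, $85, $145, $180, $210, $240, $270; squared poverty gap index (FGT₂) = 0.21651.
After the $80 transfer: below the line — $145, $150, $165, $225, $260, $290; squared poverty gap index (FGT₂) = 0.07944.
Reduction = 0.21651 − 0.07944 = 0.137.

0.137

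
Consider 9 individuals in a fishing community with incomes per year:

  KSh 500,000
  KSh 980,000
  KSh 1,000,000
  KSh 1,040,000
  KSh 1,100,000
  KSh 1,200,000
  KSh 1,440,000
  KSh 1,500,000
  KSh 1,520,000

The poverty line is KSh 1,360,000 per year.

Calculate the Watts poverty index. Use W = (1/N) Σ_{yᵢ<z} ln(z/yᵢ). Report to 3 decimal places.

Below z: KSh 500,000, KSh 980,000, KSh 1,000,000, KSh 1,040,000, KSh 1,100,000, KSh 1,200,000 (q = 6 of N = 9).
ln(z/y) terms: ln(1360000/500000) = 1.0006; ln(1360000/980000) = 0.3277; ln(1360000/1000000) = 0.3075; ln(1360000/1040000) = 0.2683; ln(1360000/1100000) = 0.2122; ln(1360000/1200000) = 0.1252.
W = 2.241406 / 9 = 0.249.

0.249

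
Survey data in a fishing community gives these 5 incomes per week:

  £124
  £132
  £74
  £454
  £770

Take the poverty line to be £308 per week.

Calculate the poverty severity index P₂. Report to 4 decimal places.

0.2521

Incomes under z: £74, £124, £132 (q = 3 of N = 5).
Normalized shortfalls: (308−74)/308 = 0.7597; (308−124)/308 = 0.5974; (308−132)/308 = 0.5714.
Squared: 0.5772; 0.3569; 0.3265.
Sum = 1.260626; P₂ = 1.260626 / 5 = 0.2521.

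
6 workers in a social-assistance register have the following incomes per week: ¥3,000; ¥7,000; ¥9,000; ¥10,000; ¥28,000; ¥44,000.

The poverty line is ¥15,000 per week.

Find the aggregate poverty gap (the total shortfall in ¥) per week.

¥31,000

Below the line: ¥3,000, ¥7,000, ¥9,000, ¥10,000 (q = 4 of N = 6).
Individual gaps: 15000−3000 = 12000; 15000−7000 = 8000; 15000−9000 = 6000; 15000−10000 = 5000.
Aggregate gap = ¥31,000.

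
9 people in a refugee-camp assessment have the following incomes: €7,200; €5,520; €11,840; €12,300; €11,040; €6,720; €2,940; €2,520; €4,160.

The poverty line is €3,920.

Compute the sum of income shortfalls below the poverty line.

€2,380

Below z: €2,520, €2,940 (q = 2 of N = 9).
Individual gaps: 3920−2520 = 1400; 3920−2940 = 980.
Aggregate gap = €2,380.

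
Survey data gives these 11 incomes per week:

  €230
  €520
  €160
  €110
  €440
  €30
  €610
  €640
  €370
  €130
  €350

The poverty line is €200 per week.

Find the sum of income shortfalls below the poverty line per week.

€370

Below the line: €30, €110, €130, €160 (q = 4 of N = 11).
Individual gaps: 200−30 = 170; 200−110 = 90; 200−130 = 70; 200−160 = 40.
Aggregate gap = €370.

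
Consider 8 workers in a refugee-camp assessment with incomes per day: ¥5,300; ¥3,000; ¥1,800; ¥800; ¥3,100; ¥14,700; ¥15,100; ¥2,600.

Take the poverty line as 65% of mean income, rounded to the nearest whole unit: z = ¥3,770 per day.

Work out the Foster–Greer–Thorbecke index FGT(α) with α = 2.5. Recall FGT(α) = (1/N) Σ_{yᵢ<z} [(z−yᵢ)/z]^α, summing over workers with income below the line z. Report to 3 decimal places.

Incomes under z: ¥800, ¥1,800, ¥2,600, ¥3,000, ¥3,100 (q = 5 of N = 8).
Gap ratios (z−y)/z: (3770−800)/3770 = 0.7878; (3770−1800)/3770 = 0.5225; (3770−2600)/3770 = 0.3103; (3770−3000)/3770 = 0.2042; (3770−3100)/3770 = 0.1777.
Raised to α = 2.5: 0.55086; 0.19738; 0.05366; 0.01885; 0.01331.
Sum = 0.834062; FGT(2.5) = 0.834062 / 8 = 0.104.

0.104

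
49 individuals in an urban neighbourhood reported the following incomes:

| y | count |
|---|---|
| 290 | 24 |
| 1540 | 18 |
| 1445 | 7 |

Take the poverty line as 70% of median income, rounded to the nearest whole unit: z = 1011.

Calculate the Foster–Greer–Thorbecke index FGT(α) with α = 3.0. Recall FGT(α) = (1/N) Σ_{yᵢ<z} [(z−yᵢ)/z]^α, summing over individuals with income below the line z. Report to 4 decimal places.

0.1777

Incomes under z: 24×290 (q = 24 of N = 49).
Normalized shortfalls: (1011−290)/1011 = 0.7132 (×24).
Raised to α = 3.0: 0.36270 (×24).
Sum = 8.704896; FGT(3.0) = 8.704896 / 49 = 0.1777.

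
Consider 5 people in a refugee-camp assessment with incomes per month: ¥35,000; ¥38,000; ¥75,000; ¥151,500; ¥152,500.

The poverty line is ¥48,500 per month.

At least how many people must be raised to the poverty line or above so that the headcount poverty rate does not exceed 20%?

Currently q = 2 of N = 5 are below the line (H = 0.400).
A headcount ratio of at most 20% allows at most ⌊0.20 × 5⌋ = 1 poor people.
So at least 2 − 1 = 1 must be lifted.

1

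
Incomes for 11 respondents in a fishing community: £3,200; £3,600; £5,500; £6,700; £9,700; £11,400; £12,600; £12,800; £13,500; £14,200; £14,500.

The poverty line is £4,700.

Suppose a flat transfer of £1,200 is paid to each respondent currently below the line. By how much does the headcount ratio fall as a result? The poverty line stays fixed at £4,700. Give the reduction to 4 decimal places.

0.0909

Before: below the line — £3,200, £3,600; headcount ratio = 0.181818.
After the £1,200 transfer: below the line — £4,400; headcount ratio = 0.090909.
Reduction = 0.181818 − 0.090909 = 0.0909.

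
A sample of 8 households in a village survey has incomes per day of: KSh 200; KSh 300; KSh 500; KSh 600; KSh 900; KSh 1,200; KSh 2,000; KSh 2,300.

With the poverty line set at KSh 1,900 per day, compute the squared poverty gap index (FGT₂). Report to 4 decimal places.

0.3667

Below the line: KSh 200, KSh 300, KSh 500, KSh 600, KSh 900, KSh 1,200 (q = 6 of N = 8).
Normalized shortfalls: (1900−200)/1900 = 0.8947; (1900−300)/1900 = 0.8421; (1900−500)/1900 = 0.7368; (1900−600)/1900 = 0.6842; (1900−900)/1900 = 0.5263; (1900−1200)/1900 = 0.3684.
Squared: 0.8006; 0.7091; 0.5429; 0.4681; 0.2770; 0.1357.
Sum = 2.933518; P₂ = 2.933518 / 8 = 0.3667.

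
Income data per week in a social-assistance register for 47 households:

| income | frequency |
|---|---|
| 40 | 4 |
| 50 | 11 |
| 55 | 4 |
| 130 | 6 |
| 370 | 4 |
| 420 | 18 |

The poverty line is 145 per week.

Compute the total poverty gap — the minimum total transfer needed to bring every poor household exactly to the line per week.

Incomes under z: 4×40, 11×50, 4×55, 6×130 (q = 25 of N = 47).
Individual gaps: 4×(145−40) = 420; 11×(145−50) = 1045; 4×(145−55) = 360; 6×(145−130) = 90.
Aggregate gap = 1915.

1915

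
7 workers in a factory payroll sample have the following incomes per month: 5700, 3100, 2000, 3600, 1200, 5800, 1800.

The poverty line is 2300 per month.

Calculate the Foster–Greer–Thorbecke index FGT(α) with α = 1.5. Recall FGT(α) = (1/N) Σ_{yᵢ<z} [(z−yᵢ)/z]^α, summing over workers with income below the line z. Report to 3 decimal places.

Below the line: 1200, 1800, 2000 (q = 3 of N = 7).
Gap ratios (z−y)/z: (2300−1200)/2300 = 0.4783; (2300−1800)/2300 = 0.2174; (2300−2000)/2300 = 0.1304.
Raised to α = 1.5: 0.33075; 0.10136; 0.04711.
Sum = 0.479215; FGT(1.5) = 0.479215 / 7 = 0.068.

0.068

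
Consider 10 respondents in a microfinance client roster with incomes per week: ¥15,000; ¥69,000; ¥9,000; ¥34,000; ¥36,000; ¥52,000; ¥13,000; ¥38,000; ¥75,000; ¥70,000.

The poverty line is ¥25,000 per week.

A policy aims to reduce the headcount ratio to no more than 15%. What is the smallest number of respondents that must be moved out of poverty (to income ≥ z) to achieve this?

Currently q = 3 of N = 10 are below the line (H = 0.300).
A headcount ratio of at most 15% allows at most ⌊0.15 × 10⌋ = 1 poor respondents.
So at least 3 − 1 = 2 must be lifted.

2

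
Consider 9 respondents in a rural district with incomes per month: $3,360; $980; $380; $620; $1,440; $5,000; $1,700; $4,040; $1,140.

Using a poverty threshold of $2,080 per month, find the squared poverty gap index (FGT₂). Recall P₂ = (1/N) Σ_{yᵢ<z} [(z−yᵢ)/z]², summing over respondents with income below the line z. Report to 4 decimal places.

Incomes under z: $380, $620, $980, $1,140, $1,440, $1,700 (q = 6 of N = 9).
Gap ratios (z−y)/z: (2080−380)/2080 = 0.8173; (2080−620)/2080 = 0.7019; (2080−980)/2080 = 0.5288; (2080−1140)/2080 = 0.4519; (2080−1440)/2080 = 0.3077; (2080−1700)/2080 = 0.1827.
Squared: 0.6680; 0.4927; 0.2797; 0.2042; 0.0947; 0.0334.
Sum = 1.772652; P₂ = 1.772652 / 9 = 0.1970.

0.1970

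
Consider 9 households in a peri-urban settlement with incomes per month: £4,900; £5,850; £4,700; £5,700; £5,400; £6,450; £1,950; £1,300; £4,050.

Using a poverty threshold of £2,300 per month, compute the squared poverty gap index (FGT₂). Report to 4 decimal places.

0.0236

Below the line: £1,300, £1,950 (q = 2 of N = 9).
Shortfall ratios: (2300−1300)/2300 = 0.4348; (2300−1950)/2300 = 0.1522.
Squared: 0.1890; 0.0232.
Sum = 0.212193; P₂ = 0.212193 / 9 = 0.0236.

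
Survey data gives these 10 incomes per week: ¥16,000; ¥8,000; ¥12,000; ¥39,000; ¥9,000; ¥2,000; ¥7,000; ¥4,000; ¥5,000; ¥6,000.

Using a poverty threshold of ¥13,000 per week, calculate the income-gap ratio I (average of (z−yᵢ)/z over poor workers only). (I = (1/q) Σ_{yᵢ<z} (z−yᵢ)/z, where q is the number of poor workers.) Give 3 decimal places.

0.490

Below z: ¥2,000, ¥4,000, ¥5,000, ¥6,000, ¥7,000, ¥8,000, ¥9,000, ¥12,000 (q = 8 of N = 10).
Relative gaps: 0.8462, 0.6923, 0.6154, 0.5385, 0.4615, 0.3846, 0.3077, 0.0769; sum = 3.923077.
The income-gap ratio divides by q (the poor only): 3.923077 / 8 = 0.490.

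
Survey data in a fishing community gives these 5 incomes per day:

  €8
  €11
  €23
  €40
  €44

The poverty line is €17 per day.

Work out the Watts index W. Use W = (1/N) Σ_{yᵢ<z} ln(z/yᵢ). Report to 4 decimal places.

Incomes under z: €8, €11 (q = 2 of N = 5).
Log gaps: ln(17/8) = 0.7538; ln(17/11) = 0.4353.
W = 1.189090 / 5 = 0.2378.

0.2378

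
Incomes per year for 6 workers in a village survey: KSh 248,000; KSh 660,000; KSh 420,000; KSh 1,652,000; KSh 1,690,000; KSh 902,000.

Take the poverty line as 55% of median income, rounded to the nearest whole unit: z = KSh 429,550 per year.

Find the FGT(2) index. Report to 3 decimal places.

Below the line: KSh 248,000, KSh 420,000 (q = 2 of N = 6).
Normalized shortfalls: (429550−248000)/429550 = 0.4227; (429550−420000)/429550 = 0.0222.
Squared: 0.1786; 0.0005.
Sum = 0.179129; P₂ = 0.179129 / 6 = 0.030.

0.030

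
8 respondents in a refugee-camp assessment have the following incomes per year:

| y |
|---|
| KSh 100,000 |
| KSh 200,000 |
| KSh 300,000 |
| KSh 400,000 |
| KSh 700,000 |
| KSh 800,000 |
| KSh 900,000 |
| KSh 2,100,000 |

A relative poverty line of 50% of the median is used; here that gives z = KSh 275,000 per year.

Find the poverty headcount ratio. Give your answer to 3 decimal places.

0.250

2 of the 8 respondents have income below KSh 275,000.
H = 2/8 = 0.250.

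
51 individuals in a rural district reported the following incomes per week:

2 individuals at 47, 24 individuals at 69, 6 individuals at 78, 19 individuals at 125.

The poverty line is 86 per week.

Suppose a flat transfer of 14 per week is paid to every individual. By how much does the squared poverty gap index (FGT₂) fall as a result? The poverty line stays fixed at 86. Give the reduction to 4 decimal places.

Before: below the line — 2×47, 24×69, 6×78; squared poverty gap index (FGT₂) = 0.027471.
After the 14 transfer: below the line — 2×61, 24×83; squared poverty gap index (FGT₂) = 0.003887.
Reduction = 0.027471 − 0.003887 = 0.0236.

0.0236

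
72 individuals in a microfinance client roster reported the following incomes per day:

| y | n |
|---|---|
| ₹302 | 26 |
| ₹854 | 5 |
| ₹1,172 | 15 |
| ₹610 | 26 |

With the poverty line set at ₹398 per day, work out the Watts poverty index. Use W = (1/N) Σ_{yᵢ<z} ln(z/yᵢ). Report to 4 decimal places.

0.0997

Incomes under z: 26×₹302 (q = 26 of N = 72).
ln(z/y) terms: ln(398/302) = 0.2760 (×26).
W = 7.176650 / 72 = 0.0997.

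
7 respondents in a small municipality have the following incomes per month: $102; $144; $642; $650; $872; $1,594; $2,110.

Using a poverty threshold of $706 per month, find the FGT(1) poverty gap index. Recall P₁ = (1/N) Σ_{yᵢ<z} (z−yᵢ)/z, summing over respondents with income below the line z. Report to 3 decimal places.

Below the line: $102, $144, $642, $650 (q = 4 of N = 7).
Normalized shortfalls: (706−102)/706 = 0.8555; (706−144)/706 = 0.7960; (706−642)/706 = 0.0907; (706−650)/706 = 0.0793.
Sum of shortfalls = 1.821530; P₁ averages over all N: 1.821530 / 7 = 0.260.

0.260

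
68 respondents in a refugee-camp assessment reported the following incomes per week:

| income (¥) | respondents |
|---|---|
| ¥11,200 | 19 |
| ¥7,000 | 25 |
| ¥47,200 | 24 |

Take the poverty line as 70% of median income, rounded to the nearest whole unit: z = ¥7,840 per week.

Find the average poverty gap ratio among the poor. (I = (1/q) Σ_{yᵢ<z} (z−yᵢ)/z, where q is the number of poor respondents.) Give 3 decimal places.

Incomes under z: 25×¥7,000 (q = 25 of N = 68).
Shortfall ratios (z−y)/z: 0.1071 (×25); sum = 2.678571.
I averages over the q = 25 poor units only: 2.678571 / 25 = 0.107.

0.107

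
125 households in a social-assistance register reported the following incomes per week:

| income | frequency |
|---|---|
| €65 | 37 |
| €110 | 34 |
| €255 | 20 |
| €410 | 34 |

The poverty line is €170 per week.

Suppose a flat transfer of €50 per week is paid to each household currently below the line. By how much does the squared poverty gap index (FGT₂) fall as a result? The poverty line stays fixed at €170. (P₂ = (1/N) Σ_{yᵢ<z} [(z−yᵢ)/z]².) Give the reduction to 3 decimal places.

0.115

Before: below the line — 37×€65, 34×€110; squared poverty gap index (FGT₂) = 0.14680.
After the €50 transfer: below the line — 37×€115, 34×€160; squared poverty gap index (FGT₂) = 0.03192.
Reduction = 0.14680 − 0.03192 = 0.115.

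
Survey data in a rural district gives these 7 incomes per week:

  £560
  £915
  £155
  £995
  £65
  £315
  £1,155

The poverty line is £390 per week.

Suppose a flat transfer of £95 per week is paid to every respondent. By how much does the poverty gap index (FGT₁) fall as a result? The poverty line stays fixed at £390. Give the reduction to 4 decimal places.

0.0971

Before: below the line — £65, £155, £315; poverty gap index (FGT₁) = 0.232601.
After the £95 transfer: below the line — £160, £250; poverty gap index (FGT₁) = 0.135531.
Reduction = 0.232601 − 0.135531 = 0.0971.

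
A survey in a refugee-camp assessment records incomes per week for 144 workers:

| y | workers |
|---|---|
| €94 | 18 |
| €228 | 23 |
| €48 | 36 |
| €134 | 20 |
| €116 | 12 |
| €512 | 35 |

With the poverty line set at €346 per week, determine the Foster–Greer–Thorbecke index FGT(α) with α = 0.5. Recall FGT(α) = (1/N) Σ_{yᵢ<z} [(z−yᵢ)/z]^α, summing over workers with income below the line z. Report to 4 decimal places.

Below z: 36×€48, 18×€94, 12×€116, 20×€134, 23×€228 (q = 109 of N = 144).
Relative gaps: (346−48)/346 = 0.8613 (×36); (346−94)/346 = 0.7283 (×18); (346−116)/346 = 0.6647 (×12); (346−134)/346 = 0.6127 (×20); (346−228)/346 = 0.3410 (×23).
Raised to α = 0.5: 0.92805 (×36); 0.85342 (×18); 0.81532 (×12); 0.78276 (×20); 0.58399 (×23).
Sum = 87.641969; FGT(0.5) = 87.641969 / 144 = 0.6086.

0.6086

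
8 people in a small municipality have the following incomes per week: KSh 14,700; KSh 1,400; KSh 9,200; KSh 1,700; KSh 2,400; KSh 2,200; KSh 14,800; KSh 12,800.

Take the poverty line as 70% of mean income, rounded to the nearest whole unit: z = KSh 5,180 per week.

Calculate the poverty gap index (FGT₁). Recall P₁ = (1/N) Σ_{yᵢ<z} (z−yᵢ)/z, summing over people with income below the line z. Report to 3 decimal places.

Below the line: KSh 1,400, KSh 1,700, KSh 2,200, KSh 2,400 (q = 4 of N = 8).
Shortfall ratios: (5180−1400)/5180 = 0.7297; (5180−1700)/5180 = 0.6718; (5180−2200)/5180 = 0.5753; (5180−2400)/5180 = 0.5367.
Σ = 2.513514. Dividing by the full population N = 8 gives P₁ = 0.314.

0.314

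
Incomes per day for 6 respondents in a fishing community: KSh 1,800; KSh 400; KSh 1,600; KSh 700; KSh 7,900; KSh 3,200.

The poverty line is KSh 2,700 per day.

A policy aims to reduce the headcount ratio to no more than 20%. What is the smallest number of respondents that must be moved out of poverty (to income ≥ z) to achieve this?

3

4 of the 6 respondents are poor, so H = 4/6 = 0.667.
A headcount ratio of at most 20% allows at most ⌊0.20 × 6⌋ = 1 poor respondents.
So at least 4 − 1 = 3 must be lifted.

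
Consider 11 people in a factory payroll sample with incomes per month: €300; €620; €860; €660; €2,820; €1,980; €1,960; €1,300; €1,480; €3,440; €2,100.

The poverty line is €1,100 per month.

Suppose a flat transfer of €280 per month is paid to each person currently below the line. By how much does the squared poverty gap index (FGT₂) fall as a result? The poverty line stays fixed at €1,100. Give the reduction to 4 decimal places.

Before: below the line — €300, €620, €660, €860; squared poverty gap index (FGT₂) = 0.084267.
After the €280 transfer: below the line — €580, €900, €940; squared poverty gap index (FGT₂) = 0.025244.
Reduction = 0.084267 − 0.025244 = 0.0590.

0.0590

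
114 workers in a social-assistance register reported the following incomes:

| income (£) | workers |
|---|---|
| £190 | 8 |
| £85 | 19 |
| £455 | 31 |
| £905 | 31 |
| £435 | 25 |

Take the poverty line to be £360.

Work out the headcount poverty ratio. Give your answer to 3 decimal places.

27 of the 114 workers have income below £360.
H = 27/114 = 0.237.

0.237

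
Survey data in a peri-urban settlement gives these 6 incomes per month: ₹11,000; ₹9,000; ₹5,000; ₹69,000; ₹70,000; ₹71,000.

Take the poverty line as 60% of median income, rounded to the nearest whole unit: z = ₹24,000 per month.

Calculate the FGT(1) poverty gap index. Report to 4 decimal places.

0.3264

Poor units: ₹5,000, ₹9,000, ₹11,000 (q = 3 of N = 6).
Normalized shortfalls: (24000−5000)/24000 = 0.7917; (24000−9000)/24000 = 0.6250; (24000−11000)/24000 = 0.5417.
Sum of shortfalls = 1.958333; P₁ averages over all N: 1.958333 / 6 = 0.3264.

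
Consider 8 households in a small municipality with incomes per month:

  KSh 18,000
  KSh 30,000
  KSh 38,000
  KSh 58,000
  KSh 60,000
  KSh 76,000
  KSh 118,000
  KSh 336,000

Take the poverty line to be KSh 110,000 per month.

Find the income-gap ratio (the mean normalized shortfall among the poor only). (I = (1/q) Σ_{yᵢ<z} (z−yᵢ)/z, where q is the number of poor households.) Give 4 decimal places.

0.5758

Poor units: KSh 18,000, KSh 30,000, KSh 38,000, KSh 58,000, KSh 60,000, KSh 76,000 (q = 6 of N = 8).
Relative gaps: 0.8364, 0.7273, 0.6545, 0.4727, 0.4545, 0.3091; sum = 3.454545.
I averages over the q = 6 poor units only: 3.454545 / 6 = 0.5758.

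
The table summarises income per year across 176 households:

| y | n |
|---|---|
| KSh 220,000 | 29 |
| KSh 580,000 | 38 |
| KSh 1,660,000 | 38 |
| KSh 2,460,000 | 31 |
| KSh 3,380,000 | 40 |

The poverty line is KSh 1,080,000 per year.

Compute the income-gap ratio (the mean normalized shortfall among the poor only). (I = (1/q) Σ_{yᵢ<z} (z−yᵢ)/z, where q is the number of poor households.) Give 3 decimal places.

0.607

Poor units: 29×KSh 220,000, 38×KSh 580,000 (q = 67 of N = 176).
Shortfall ratios (z−y)/z: 0.7963 (×29), 0.4630 (×38); sum = 40.685185.
I averages over the q = 67 poor units only: 40.685185 / 67 = 0.607.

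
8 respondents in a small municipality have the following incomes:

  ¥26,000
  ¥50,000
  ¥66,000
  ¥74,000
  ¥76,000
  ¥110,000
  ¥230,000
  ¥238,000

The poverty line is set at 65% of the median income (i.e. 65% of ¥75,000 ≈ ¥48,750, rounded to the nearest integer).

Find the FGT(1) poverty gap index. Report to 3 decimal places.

0.058

Below z: ¥26,000 (q = 1 of N = 8).
Gap ratios (z−y)/z: (48750−26000)/48750 = 0.4667.
Σ = 0.466667. Dividing by the full population N = 8 gives P₁ = 0.058.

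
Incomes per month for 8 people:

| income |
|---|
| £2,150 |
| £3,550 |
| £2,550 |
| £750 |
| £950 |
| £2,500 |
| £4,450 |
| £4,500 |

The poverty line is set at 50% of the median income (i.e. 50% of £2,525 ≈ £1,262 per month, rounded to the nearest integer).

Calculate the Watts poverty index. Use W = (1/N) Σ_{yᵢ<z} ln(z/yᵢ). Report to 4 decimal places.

0.1005

Poor units: £750, £950 (q = 2 of N = 8).
Log shortfalls: ln(1262/750) = 0.5204; ln(1262/950) = 0.2840.
W = 0.804371 / 8 = 0.1005.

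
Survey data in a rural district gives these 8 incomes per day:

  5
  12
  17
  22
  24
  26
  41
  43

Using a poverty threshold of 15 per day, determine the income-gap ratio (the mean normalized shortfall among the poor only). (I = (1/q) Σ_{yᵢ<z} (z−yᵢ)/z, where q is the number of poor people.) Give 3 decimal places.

0.433

Below the line: 5, 12 (q = 2 of N = 8).
Relative gaps: 0.6667, 0.2000; sum = 0.866667.
The income-gap ratio divides by q (the poor only): 0.866667 / 2 = 0.433.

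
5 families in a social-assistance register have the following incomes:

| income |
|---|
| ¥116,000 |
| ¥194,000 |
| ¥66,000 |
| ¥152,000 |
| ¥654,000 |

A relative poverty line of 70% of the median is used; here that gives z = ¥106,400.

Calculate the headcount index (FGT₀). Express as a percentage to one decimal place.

20.0%

1 of the 5 families have income below ¥106,400.
H = 1/5 = 20.0%.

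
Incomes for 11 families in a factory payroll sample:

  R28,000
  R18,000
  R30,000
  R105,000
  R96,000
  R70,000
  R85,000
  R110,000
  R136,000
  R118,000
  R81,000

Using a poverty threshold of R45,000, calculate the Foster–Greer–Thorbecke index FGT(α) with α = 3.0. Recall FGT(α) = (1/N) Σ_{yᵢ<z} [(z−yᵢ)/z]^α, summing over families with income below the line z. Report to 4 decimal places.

Below the line: R18,000, R28,000, R30,000 (q = 3 of N = 11).
Shortfall ratios: (45000−18000)/45000 = 0.6000; (45000−28000)/45000 = 0.3778; (45000−30000)/45000 = 0.3333.
Raised to α = 3.0: 0.21600; 0.05391; 0.03704.
Sum = 0.306952; FGT(3.0) = 0.306952 / 11 = 0.0279.

0.0279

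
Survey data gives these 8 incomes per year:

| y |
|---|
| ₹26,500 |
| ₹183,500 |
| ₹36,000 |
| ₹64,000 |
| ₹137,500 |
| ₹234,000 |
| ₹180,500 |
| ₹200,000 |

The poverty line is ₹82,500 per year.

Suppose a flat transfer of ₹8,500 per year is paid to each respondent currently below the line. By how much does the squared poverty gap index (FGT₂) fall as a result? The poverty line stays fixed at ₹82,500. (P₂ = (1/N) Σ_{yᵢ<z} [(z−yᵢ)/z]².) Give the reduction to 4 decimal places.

0.0338

Before: below the line — ₹26,500, ₹36,000, ₹64,000; squared poverty gap index (FGT₂) = 0.103590.
After the ₹8,500 transfer: below the line — ₹35,000, ₹44,500, ₹72,500; squared poverty gap index (FGT₂) = 0.069793.
Reduction = 0.103590 − 0.069793 = 0.0338.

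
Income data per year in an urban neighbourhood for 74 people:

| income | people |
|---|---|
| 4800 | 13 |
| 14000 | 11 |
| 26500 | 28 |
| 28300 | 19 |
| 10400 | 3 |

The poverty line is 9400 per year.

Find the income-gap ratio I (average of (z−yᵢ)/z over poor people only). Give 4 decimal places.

0.4894

Below z: 13×4800 (q = 13 of N = 74).
Relative gaps: 0.4894 (×13); sum = 6.361702.
I averages over the q = 13 poor units only: 6.361702 / 13 = 0.4894.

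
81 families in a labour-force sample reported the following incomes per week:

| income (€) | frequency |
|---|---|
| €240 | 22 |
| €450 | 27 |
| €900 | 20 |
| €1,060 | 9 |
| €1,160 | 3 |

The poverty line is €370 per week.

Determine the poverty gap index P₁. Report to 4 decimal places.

Poor units: 22×€240 (q = 22 of N = 81).
Normalized shortfalls: (370−240)/370 = 0.3514 (×22).
Sum of shortfalls = 7.729730; P₁ averages over all N: 7.729730 / 81 = 0.0954.

0.0954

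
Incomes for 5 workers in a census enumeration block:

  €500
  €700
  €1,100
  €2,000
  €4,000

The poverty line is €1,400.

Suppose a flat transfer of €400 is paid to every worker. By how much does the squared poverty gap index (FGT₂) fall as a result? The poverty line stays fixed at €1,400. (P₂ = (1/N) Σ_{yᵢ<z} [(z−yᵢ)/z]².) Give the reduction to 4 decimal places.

Before: below the line — €500, €700, €1,100; squared poverty gap index (FGT₂) = 0.141837.
After the €400 transfer: below the line — €900, €1,100; squared poverty gap index (FGT₂) = 0.034694.
Reduction = 0.141837 − 0.034694 = 0.1071.

0.1071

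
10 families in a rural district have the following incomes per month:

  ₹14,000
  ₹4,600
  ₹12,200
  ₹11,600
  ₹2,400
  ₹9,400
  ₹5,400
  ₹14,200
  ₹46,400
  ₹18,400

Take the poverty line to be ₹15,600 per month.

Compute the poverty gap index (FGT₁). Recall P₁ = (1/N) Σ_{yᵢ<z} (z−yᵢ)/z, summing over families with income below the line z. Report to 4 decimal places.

Below z: ₹2,400, ₹4,600, ₹5,400, ₹9,400, ₹11,600, ₹12,200, ₹14,000, ₹14,200 (q = 8 of N = 10).
Normalized shortfalls: (15600−2400)/15600 = 0.8462; (15600−4600)/15600 = 0.7051; (15600−5400)/15600 = 0.6538; (15600−9400)/15600 = 0.3974; (15600−11600)/15600 = 0.2564; (15600−12200)/15600 = 0.2179; (15600−14000)/15600 = 0.1026; (15600−14200)/15600 = 0.0897.
Sum of shortfalls = 3.269231; P₁ averages over all N: 3.269231 / 10 = 0.3269.

0.3269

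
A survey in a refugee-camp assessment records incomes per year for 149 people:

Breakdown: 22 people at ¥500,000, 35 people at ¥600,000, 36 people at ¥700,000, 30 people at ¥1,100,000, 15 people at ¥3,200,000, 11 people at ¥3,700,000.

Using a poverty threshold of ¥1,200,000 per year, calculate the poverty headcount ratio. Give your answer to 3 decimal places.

123 of the 149 people have income below ¥1,200,000.
H = 123/149 = 0.826.

0.826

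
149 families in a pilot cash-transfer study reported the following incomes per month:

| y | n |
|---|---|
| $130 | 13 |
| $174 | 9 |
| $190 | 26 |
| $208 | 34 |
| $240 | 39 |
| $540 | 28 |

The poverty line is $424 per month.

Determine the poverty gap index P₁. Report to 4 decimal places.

Incomes under z: 13×$130, 9×$174, 26×$190, 34×$208, 39×$240 (q = 121 of N = 149).
Relative gaps: (424−130)/424 = 0.6934 (×13); (424−174)/424 = 0.5896 (×9); (424−190)/424 = 0.5519 (×26); (424−208)/424 = 0.5094 (×34); (424−240)/424 = 0.4340 (×39).
Sum of shortfalls = 62.915094; P₁ averages over all N: 62.915094 / 149 = 0.4222.

0.4222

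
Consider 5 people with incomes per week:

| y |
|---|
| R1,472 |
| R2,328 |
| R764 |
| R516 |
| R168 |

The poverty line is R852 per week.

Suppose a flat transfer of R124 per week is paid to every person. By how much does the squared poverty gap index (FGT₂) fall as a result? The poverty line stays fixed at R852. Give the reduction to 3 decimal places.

Before: below the line — R168, R516, R764; squared poverty gap index (FGT₂) = 0.16214.
After the R124 transfer: below the line — R292, R640; squared poverty gap index (FGT₂) = 0.09879.
Reduction = 0.16214 − 0.09879 = 0.063.

0.063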